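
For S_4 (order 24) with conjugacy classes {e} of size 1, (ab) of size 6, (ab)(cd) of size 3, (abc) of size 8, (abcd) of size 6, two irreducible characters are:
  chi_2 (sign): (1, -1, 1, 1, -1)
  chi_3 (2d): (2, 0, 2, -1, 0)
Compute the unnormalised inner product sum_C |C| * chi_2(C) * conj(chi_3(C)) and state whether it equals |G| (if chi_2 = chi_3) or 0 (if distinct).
Sum = 0; so <chi_2, chi_3> = 0 (distinct irreducibles are orthogonal).

Derivation: Compute term by term over conjugacy classes (|C| * chi_2(C) * conj(chi_3(C))):
  1*(1)*conj(2) + 6*(-1)*conj(0) + 3*(1)*conj(2) + 8*(1)*conj(-1) + 6*(-1)*conj(0)
  = (2) + (0) + (6) + (-8) + (0)
  = 0.
Dividing by |G| = 24 gives 0/24 = 0, matching the row-orthogonality relation <chi_2, chi_3> = [chi_2 = chi_3].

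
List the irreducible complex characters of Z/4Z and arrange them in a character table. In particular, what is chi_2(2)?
Character table of Z/4Z (irreps indexed chi_0,...,chi_3 with chi_k(m) = zeta_4^(k*m), zeta_4 = exp(2*pi*i/4)):
  irrep \ class  {0} (size 1)  {1} (size 1)  {2} (size 1)  {3} (size 1)
  chi_0          1             1             1             1           
  chi_1          1             I             -1            -I          
  chi_2          1             -1            1             -1          
  chi_3          1             -I            -1            I           

Spot check: chi_2(2) = zeta_4^(2*2) = zeta_4^4 = 1.

Argument: Z/4Z is abelian, so all 4 irreducible complex representations are 1-dimensional. They are given by chi_k(m) = zeta_4^(k*m) for k = 0,...,3. Row orthogonality: sum_m chi_k(m) conj(chi_l(m)) = 4 * [k = l].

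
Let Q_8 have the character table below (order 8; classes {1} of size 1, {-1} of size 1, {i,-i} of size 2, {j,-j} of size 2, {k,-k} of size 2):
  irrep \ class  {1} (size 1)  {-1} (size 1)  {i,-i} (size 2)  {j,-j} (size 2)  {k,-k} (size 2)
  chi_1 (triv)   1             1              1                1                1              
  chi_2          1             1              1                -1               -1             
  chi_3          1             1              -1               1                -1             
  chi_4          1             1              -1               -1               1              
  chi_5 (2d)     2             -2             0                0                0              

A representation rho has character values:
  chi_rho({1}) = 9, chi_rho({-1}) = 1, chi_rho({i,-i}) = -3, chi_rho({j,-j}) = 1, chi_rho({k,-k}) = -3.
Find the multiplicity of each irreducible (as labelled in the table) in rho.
Multiplicities: chi_1: 0, chi_2: 1, chi_3: 3, chi_4: 1, chi_5: 2.

Justification: Use <chi_rho, chi> = (1/|G|) sum_C |C| * chi_rho(C) * conj(chi(C)) with |G| = 8 for each irreducible chi in the table:
  <chi_rho, chi_1> = (1/8)[1*(9)*conj(1) + 1*(1)*conj(1) + 2*(-3)*conj(1) + 2*(1)*conj(1) + 2*(-3)*conj(1)]
      = (1/8)[(9) + (1) + (-6) + (2) + (-6)] = 0/8 = 0
  <chi_rho, chi_2> = (1/8)[1*(9)*conj(1) + 1*(1)*conj(1) + 2*(-3)*conj(1) + 2*(1)*conj(-1) + 2*(-3)*conj(-1)]
      = (1/8)[(9) + (1) + (-6) + (-2) + (6)] = 8/8 = 1
  <chi_rho, chi_3> = (1/8)[1*(9)*conj(1) + 1*(1)*conj(1) + 2*(-3)*conj(-1) + 2*(1)*conj(1) + 2*(-3)*conj(-1)]
      = (1/8)[(9) + (1) + (6) + (2) + (6)] = 24/8 = 3
  <chi_rho, chi_4> = (1/8)[1*(9)*conj(1) + 1*(1)*conj(1) + 2*(-3)*conj(-1) + 2*(1)*conj(-1) + 2*(-3)*conj(1)]
      = (1/8)[(9) + (1) + (6) + (-2) + (-6)] = 8/8 = 1
  <chi_rho, chi_5> = (1/8)[1*(9)*conj(2) + 1*(1)*conj(-2) + 2*(-3)*conj(0) + 2*(1)*conj(0) + 2*(-3)*conj(0)]
      = (1/8)[(18) + (-2) + (0) + (0) + (0)] = 16/8 = 2
Dimension check: dim(rho) = sum (mult * dim) = 0*1 + 1*1 + 3*1 + 1*1 + 2*2 = 9 = chi_rho(e) = 9.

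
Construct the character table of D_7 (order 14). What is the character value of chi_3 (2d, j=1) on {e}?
Conjugacy classes: {e} of size 1, {r^1, r^6} of size 2, {r^2, r^5} of size 2, {r^3, r^4} of size 2, {s, sr, ..., sr^6} of size 7.
Character table:
  irrep \ class              {e} (size 1)  {r^1, r^6} (size 2)  {r^2, r^5} (size 2)  {r^3, r^4} (size 2)  {s, sr, ..., sr^6} (size 7)
  chi_1 (triv)               1             1                    1                    1                    1                          
  chi_2 (sign: r->1, s->-1)  1             1                    1                    1                    -1                         
  chi_3 (2d, j=1)            2             2*cos(2*pi/7)        -2*cos(3*pi/7)       -2*cos(pi/7)         0                          
  chi_4 (2d, j=2)            2             -2*cos(3*pi/7)       -2*cos(pi/7)         2*cos(2*pi/7)        0                          
  chi_5 (2d, j=3)            2             -2*cos(pi/7)         2*cos(2*pi/7)        -2*cos(3*pi/7)       0                          

Spot check: chi_3 (2d, j=1) on {e} = 2.

Solution. D_7 has order 2*7 = 14 with 5 conjugacy classes, hence 5 irreducibles. Sum of squared dims 1 + 1 + 4 + 4 + 4 = 14 = |G|. Linear characters come from the abelianisation; the 2-dimensional irreps have character r^k -> 2*cos(2*pi*j*k/7), reflections -> 0.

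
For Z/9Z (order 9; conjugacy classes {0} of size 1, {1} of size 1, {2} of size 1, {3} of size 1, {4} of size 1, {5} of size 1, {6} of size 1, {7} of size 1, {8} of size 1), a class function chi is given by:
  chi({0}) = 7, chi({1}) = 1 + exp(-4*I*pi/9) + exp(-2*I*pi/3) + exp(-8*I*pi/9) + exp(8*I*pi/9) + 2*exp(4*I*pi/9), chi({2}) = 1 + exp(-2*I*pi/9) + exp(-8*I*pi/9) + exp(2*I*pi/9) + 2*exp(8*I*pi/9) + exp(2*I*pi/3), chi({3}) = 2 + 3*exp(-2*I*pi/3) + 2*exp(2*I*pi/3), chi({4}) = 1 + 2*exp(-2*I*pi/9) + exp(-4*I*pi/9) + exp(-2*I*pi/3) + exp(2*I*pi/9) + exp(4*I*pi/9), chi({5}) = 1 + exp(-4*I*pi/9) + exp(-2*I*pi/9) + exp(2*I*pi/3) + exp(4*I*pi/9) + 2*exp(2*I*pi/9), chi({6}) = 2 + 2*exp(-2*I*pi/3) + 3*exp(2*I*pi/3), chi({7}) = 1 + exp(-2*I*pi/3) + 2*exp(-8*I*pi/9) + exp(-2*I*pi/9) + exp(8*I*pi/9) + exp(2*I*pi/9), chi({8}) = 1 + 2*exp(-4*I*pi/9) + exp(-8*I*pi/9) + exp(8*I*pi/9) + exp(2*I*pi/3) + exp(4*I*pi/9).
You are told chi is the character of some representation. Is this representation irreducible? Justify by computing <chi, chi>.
Not irreducible (reducible): <chi, chi> = 9 > 1.

Solution. <chi, chi> = (1/|G|) sum_C |C| * |chi(C)|^2 = (1/9)[1*|7|^2 + 1*|1 + exp(-4*I*pi/9) + exp(-2*I*pi/3) + exp(-8*I*pi/9) + exp(8*I*pi/9) + 2*exp(4*I*pi/9)|^2 + 1*|1 + exp(-2*I*pi/9) + exp(-8*I*pi/9) + exp(2*I*pi/9) + 2*exp(8*I*pi/9) + exp(2*I*pi/3)|^2 + 1*|2 + 3*exp(-2*I*pi/3) + 2*exp(2*I*pi/3)|^2 + 1*|1 + 2*exp(-2*I*pi/9) + exp(-4*I*pi/9) + exp(-2*I*pi/3) + exp(2*I*pi/9) + exp(4*I*pi/9)|^2 + 1*|1 + exp(-4*I*pi/9) + exp(-2*I*pi/9) + exp(2*I*pi/3) + exp(4*I*pi/9) + 2*exp(2*I*pi/9)|^2 + 1*|2 + 2*exp(-2*I*pi/3) + 3*exp(2*I*pi/3)|^2 + 1*|1 + exp(-2*I*pi/3) + 2*exp(-8*I*pi/9) + exp(-2*I*pi/9) + exp(8*I*pi/9) + exp(2*I*pi/9)|^2 + 1*|1 + 2*exp(-4*I*pi/9) + exp(-8*I*pi/9) + exp(8*I*pi/9) + exp(2*I*pi/3) + exp(4*I*pi/9)|^2]
  = (1/9)[(49) + (9 + 7*exp(-4*I*pi/9) + 4*exp(-2*I*pi/3) + 6*exp(-8*I*pi/9) + 3*exp(-2*I*pi/9) + 3*exp(2*I*pi/9) + 6*exp(8*I*pi/9) + 4*exp(2*I*pi/3) + 7*exp(4*I*pi/9)) + (9 + 6*exp(-2*I*pi/9) + 4*exp(-2*I*pi/3) + 3*exp(-4*I*pi/9) + 7*exp(-8*I*pi/9) + 7*exp(8*I*pi/9) + 3*exp(4*I*pi/9) + 4*exp(2*I*pi/3) + 6*exp(2*I*pi/9)) + (1) + (9 + 6*exp(-4*I*pi/9) + 7*exp(-2*I*pi/9) + 4*exp(-2*I*pi/3) + 3*exp(-8*I*pi/9) + 3*exp(8*I*pi/9) + 4*exp(2*I*pi/3) + 7*exp(2*I*pi/9) + 6*exp(4*I*pi/9)) + (9 + 6*exp(-4*I*pi/9) + 7*exp(-2*I*pi/9) + 4*exp(-2*I*pi/3) + 3*exp(-8*I*pi/9) + 3*exp(8*I*pi/9) + 4*exp(2*I*pi/3) + 7*exp(2*I*pi/9) + 6*exp(4*I*pi/9)) + (1) + (9 + 6*exp(-2*I*pi/9) + 4*exp(-2*I*pi/3) + 3*exp(-4*I*pi/9) + 7*exp(-8*I*pi/9) + 7*exp(8*I*pi/9) + 3*exp(4*I*pi/9) + 4*exp(2*I*pi/3) + 6*exp(2*I*pi/9)) + (9 + 7*exp(-4*I*pi/9) + 4*exp(-2*I*pi/3) + 6*exp(-8*I*pi/9) + 3*exp(-2*I*pi/9) + 3*exp(2*I*pi/9) + 6*exp(8*I*pi/9) + 4*exp(2*I*pi/3) + 7*exp(4*I*pi/9))] = 81/9 = 9.
(Exp terms are combined using exp(i*s)*conj(exp(i*t)) = exp(i*(s-t)), and sums of them are collapsed using the identity that for every m > 1 the m distinct m-th roots of unity sum to 0, e.g. 1 + exp(2*I*pi/3) + exp(-2*I*pi/3) = 0.)
A character is irreducible iff <chi, chi> = 1, so this representation is reducible.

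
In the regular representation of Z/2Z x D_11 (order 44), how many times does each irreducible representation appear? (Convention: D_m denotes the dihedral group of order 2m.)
Each irreducible V_i of dimension d_i appears with multiplicity d_i, i.e. rho_reg = (direct sum over all irreducibles V_i) d_i V_i. The irreducible dimensions for Z/2Z x D_11 are 1, 1, 1, 1, 2, 2, 2, 2, 2, 2, 2, 2, 2, 2: 4 irreducibles of dimension 1, each with multiplicity 1; 10 irreducibles of dimension 2, each with multiplicity 2. Total dimension 4*1*1 + 10*2*2 = 44 = |G|.

Argument: General theorem: in the regular representation of a finite group G, each irreducible appears with multiplicity equal to its dimension. Check: dim(rho_reg) = sum d_i^2 = 1 + 1 + 1 + 1 + 4 + 4 + 4 + 4 + 4 + 4 + 4 + 4 + 4 + 4 = 44 = |G|.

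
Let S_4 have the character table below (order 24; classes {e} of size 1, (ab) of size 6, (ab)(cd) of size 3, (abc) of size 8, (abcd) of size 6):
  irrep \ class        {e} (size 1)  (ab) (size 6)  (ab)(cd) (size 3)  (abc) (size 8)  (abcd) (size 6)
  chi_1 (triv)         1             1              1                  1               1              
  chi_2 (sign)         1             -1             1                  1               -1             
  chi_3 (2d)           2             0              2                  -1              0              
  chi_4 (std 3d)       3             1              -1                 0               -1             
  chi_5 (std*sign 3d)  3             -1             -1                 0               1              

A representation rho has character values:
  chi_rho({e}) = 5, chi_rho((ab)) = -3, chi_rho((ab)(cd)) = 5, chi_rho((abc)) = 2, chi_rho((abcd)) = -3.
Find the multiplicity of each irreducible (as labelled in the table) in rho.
Multiplicities: chi_1: 0, chi_2: 3, chi_3: 1, chi_4: 0, chi_5: 0.

Reasoning: Use <chi_rho, chi> = (1/|G|) sum_C |C| * chi_rho(C) * conj(chi(C)) with |G| = 24 for each irreducible chi in the table:
  <chi_rho, chi_1> = (1/24)[1*(5)*conj(1) + 6*(-3)*conj(1) + 3*(5)*conj(1) + 8*(2)*conj(1) + 6*(-3)*conj(1)]
      = (1/24)[(5) + (-18) + (15) + (16) + (-18)] = 0/24 = 0
  <chi_rho, chi_2> = (1/24)[1*(5)*conj(1) + 6*(-3)*conj(-1) + 3*(5)*conj(1) + 8*(2)*conj(1) + 6*(-3)*conj(-1)]
      = (1/24)[(5) + (18) + (15) + (16) + (18)] = 72/24 = 3
  <chi_rho, chi_3> = (1/24)[1*(5)*conj(2) + 6*(-3)*conj(0) + 3*(5)*conj(2) + 8*(2)*conj(-1) + 6*(-3)*conj(0)]
      = (1/24)[(10) + (0) + (30) + (-16) + (0)] = 24/24 = 1
  <chi_rho, chi_4> = (1/24)[1*(5)*conj(3) + 6*(-3)*conj(1) + 3*(5)*conj(-1) + 8*(2)*conj(0) + 6*(-3)*conj(-1)]
      = (1/24)[(15) + (-18) + (-15) + (0) + (18)] = 0/24 = 0
  <chi_rho, chi_5> = (1/24)[1*(5)*conj(3) + 6*(-3)*conj(-1) + 3*(5)*conj(-1) + 8*(2)*conj(0) + 6*(-3)*conj(1)]
      = (1/24)[(15) + (18) + (-15) + (0) + (-18)] = 0/24 = 0
Dimension check: dim(rho) = sum (mult * dim) = 0*1 + 3*1 + 1*2 + 0*3 + 0*3 = 5 = chi_rho(e) = 5.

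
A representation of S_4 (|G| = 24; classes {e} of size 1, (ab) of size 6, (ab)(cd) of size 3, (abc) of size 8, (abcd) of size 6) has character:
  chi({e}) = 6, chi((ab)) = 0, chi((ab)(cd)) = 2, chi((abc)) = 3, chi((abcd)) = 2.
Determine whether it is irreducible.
Not irreducible (reducible): <chi, chi> = 6 > 1.

<chi, chi> = (1/|G|) sum_C |C| * |chi(C)|^2 = (1/24)[1*|6|^2 + 6*|0|^2 + 3*|2|^2 + 8*|3|^2 + 6*|2|^2]
  = (1/24)[(36) + (0) + (12) + (72) + (24)] = 144/24 = 6.
A character is irreducible iff <chi, chi> = 1, so this representation is reducible.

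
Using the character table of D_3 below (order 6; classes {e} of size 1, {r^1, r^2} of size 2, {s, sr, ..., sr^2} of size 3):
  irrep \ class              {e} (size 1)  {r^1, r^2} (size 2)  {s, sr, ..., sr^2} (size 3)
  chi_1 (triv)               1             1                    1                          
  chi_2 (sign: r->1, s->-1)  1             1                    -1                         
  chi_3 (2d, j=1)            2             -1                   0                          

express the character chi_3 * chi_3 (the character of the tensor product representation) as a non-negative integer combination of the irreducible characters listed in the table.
chi_3 tensor chi_3 = chi_1 + chi_2 + chi_3 (all other irreducibles have multiplicity 0).

Solution. The character of a tensor product is the pointwise product (chi_3 * chi_3)(C) = chi_3(C) * chi_3(C):
  {e}: (2)*(2), {r^1, r^2}: (-1)*(-1), {s, sr, ..., sr^2}: (0)*(0)
so (chi_3 * chi_3) takes values
  {e} -> 4, {r^1, r^2} -> 1, {s, sr, ..., sr^2} -> 0.
Now take the inner product of this character with each irreducible chi from the table, <chi_3*chi_3, chi> = (1/6) sum_C |C| (chi_3*chi_3)(C) conj(chi(C)):
  <chi_3*chi_3, chi_1> = (1/6)[1*(4)*conj(1) + 2*(1)*conj(1) + 3*(0)*conj(1)]
      = (1/6)[(4) + (2) + (0)] = 6/6 = 1
  <chi_3*chi_3, chi_2> = (1/6)[1*(4)*conj(1) + 2*(1)*conj(1) + 3*(0)*conj(-1)]
      = (1/6)[(4) + (2) + (0)] = 6/6 = 1
  <chi_3*chi_3, chi_3> = (1/6)[1*(4)*conj(2) + 2*(1)*conj(-1) + 3*(0)*conj(0)]
      = (1/6)[(8) + (-2) + (0)] = 6/6 = 1
Hence the multiplicities are chi_1: 1, chi_2: 1, chi_3: 1. Dimension check: dim(chi_3)*dim(chi_3) = 2*2 = 4 and sum (mult * dim) = 1*1 + 1*1 + 1*2 = 4.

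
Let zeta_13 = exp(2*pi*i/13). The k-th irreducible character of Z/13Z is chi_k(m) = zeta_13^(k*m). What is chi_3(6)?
chi_3(6) = zeta_13^18 = exp(10*I*pi/13)

Explanation: chi_3(6) = zeta_13^(3*6) = zeta_13^18. Since zeta_13^13 = 1, this equals zeta_13^5 = exp(2*pi*i*5/13) = exp(10*I*pi/13).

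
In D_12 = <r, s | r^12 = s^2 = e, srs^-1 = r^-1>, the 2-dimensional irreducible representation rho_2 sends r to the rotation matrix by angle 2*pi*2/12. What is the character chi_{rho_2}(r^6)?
chi_{rho_2}(r^6) = 2*cos(2*pi*2*6/12) = 2

Reasoning: rho_2(r^6) is rotation by angle 2*pi*2*6/12, whose trace is 2*cos(2*pi*2*6/12) = 2.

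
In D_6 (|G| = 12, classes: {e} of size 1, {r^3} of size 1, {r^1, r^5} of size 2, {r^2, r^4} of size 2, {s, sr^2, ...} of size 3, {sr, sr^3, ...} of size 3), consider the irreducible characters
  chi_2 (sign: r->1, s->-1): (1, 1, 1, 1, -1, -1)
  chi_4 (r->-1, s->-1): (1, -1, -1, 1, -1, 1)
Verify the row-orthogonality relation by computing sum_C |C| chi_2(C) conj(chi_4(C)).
Sum = 0; so <chi_2, chi_4> = 0 (distinct irreducibles are orthogonal).

Details: Compute term by term over conjugacy classes (|C| * chi_2(C) * conj(chi_4(C))):
  1*(1)*conj(1) + 1*(1)*conj(-1) + 2*(1)*conj(-1) + 2*(1)*conj(1) + 3*(-1)*conj(-1) + 3*(-1)*conj(1)
  = (1) + (-1) + (-2) + (2) + (3) + (-3)
  = 0.
Dividing by |G| = 12 gives 0/12 = 0, matching the row-orthogonality relation <chi_2, chi_4> = [chi_2 = chi_4].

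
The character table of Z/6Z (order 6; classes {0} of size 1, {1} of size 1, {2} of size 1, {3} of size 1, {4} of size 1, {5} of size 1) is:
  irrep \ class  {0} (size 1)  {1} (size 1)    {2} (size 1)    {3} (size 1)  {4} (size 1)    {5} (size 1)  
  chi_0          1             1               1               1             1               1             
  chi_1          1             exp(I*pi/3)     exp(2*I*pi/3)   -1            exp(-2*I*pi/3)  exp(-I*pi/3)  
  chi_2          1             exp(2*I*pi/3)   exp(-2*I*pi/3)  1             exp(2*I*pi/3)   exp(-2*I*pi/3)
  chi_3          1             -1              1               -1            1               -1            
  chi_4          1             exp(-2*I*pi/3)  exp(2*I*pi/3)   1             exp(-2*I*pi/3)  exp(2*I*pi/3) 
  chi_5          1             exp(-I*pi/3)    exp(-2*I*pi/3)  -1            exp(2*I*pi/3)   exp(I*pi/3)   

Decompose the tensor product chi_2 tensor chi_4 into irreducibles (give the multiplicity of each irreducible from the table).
chi_2 tensor chi_4 = chi_0 (all other irreducibles have multiplicity 0).

Justification: The character of a tensor product is the pointwise product (chi_2 * chi_4)(C) = chi_2(C) * chi_4(C):
  {0}: (1)*(1), {1}: (exp(2*I*pi/3))*(exp(-2*I*pi/3)), {2}: (exp(-2*I*pi/3))*(exp(2*I*pi/3)), {3}: (1)*(1), {4}: (exp(2*I*pi/3))*(exp(-2*I*pi/3)), {5}: (exp(-2*I*pi/3))*(exp(2*I*pi/3))
so (chi_2 * chi_4) takes values
  {0} -> 1, {1} -> 1, {2} -> 1, {3} -> 1, {4} -> 1, {5} -> 1.
Now take the inner product of this character with each irreducible chi from the table, <chi_2*chi_4, chi> = (1/6) sum_C |C| (chi_2*chi_4)(C) conj(chi(C)):
  <chi_2*chi_4, chi_0> = (1/6)[1*(1)*conj(1) + 1*(1)*conj(1) + 1*(1)*conj(1) + 1*(1)*conj(1) + 1*(1)*conj(1) + 1*(1)*conj(1)]
      = (1/6)[(1) + (1) + (1) + (1) + (1) + (1)] = 6/6 = 1
  <chi_2*chi_4, chi_1> = (1/6)[1*(1)*conj(1) + 1*(1)*conj(exp(I*pi/3)) + 1*(1)*conj(exp(2*I*pi/3)) + 1*(1)*conj(-1) + 1*(1)*conj(exp(-2*I*pi/3)) + 1*(1)*conj(exp(-I*pi/3))]
      = (1/6)[(1) + (exp(-I*pi/3)) + (exp(-2*I*pi/3)) + (-1) + (exp(2*I*pi/3)) + (exp(I*pi/3))] = 0/6 = 0
  <chi_2*chi_4, chi_2> = (1/6)[1*(1)*conj(1) + 1*(1)*conj(exp(2*I*pi/3)) + 1*(1)*conj(exp(-2*I*pi/3)) + 1*(1)*conj(1) + 1*(1)*conj(exp(2*I*pi/3)) + 1*(1)*conj(exp(-2*I*pi/3))]
      = (1/6)[(1) + (exp(-2*I*pi/3)) + (exp(2*I*pi/3)) + (1) + (exp(-2*I*pi/3)) + (exp(2*I*pi/3))] = 0/6 = 0
  <chi_2*chi_4, chi_3> = (1/6)[1*(1)*conj(1) + 1*(1)*conj(-1) + 1*(1)*conj(1) + 1*(1)*conj(-1) + 1*(1)*conj(1) + 1*(1)*conj(-1)]
      = (1/6)[(1) + (-1) + (1) + (-1) + (1) + (-1)] = 0/6 = 0
  <chi_2*chi_4, chi_4> = (1/6)[1*(1)*conj(1) + 1*(1)*conj(exp(-2*I*pi/3)) + 1*(1)*conj(exp(2*I*pi/3)) + 1*(1)*conj(1) + 1*(1)*conj(exp(-2*I*pi/3)) + 1*(1)*conj(exp(2*I*pi/3))]
      = (1/6)[(1) + (exp(2*I*pi/3)) + (exp(-2*I*pi/3)) + (1) + (exp(2*I*pi/3)) + (exp(-2*I*pi/3))] = 0/6 = 0
  <chi_2*chi_4, chi_5> = (1/6)[1*(1)*conj(1) + 1*(1)*conj(exp(-I*pi/3)) + 1*(1)*conj(exp(-2*I*pi/3)) + 1*(1)*conj(-1) + 1*(1)*conj(exp(2*I*pi/3)) + 1*(1)*conj(exp(I*pi/3))]
      = (1/6)[(1) + (exp(I*pi/3)) + (exp(2*I*pi/3)) + (-1) + (exp(-2*I*pi/3)) + (exp(-I*pi/3))] = 0/6 = 0
(Exp terms are combined using exp(i*s)*conj(exp(i*t)) = exp(i*(s-t)), and sums of them are collapsed using the identity that for every m > 1 the m distinct m-th roots of unity sum to 0, e.g. 1 + exp(2*I*pi/3) + exp(-2*I*pi/3) = 0.)
Hence the multiplicities are chi_0: 1. Dimension check: dim(chi_2)*dim(chi_4) = 1*1 = 1 and sum (mult * dim) = 1*1 = 1.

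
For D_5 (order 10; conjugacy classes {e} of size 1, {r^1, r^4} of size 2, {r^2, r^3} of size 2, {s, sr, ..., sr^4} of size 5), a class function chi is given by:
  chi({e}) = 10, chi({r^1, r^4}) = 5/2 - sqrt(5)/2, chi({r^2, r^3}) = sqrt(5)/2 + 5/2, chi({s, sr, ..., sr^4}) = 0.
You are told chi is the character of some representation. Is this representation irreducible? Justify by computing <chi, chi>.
Not irreducible (reducible): <chi, chi> = 13 > 1.

Argument: <chi, chi> = (1/|G|) sum_C |C| * |chi(C)|^2 = (1/10)[1*|10|^2 + 2*|5/2 - sqrt(5)/2|^2 + 2*|sqrt(5)/2 + 5/2|^2 + 5*|0|^2]
  = (1/10)[(100) + (15 - 5*sqrt(5)) + (5*sqrt(5) + 15) + (0)] = 130/10 = 13.
A character is irreducible iff <chi, chi> = 1, so this representation is reducible.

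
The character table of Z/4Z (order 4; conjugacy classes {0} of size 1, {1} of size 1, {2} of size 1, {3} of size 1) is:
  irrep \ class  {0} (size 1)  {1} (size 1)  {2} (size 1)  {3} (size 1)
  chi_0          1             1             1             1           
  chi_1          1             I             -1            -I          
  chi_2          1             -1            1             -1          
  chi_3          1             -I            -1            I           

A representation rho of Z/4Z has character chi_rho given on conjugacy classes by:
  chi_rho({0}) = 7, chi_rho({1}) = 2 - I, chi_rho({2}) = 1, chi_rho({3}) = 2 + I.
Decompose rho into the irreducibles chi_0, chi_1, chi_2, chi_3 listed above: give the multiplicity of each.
Multiplicities: chi_0: 3, chi_1: 1, chi_2: 1, chi_3: 2.

Argument: Use <chi_rho, chi> = (1/|G|) sum_C |C| * chi_rho(C) * conj(chi(C)) with |G| = 4 for each irreducible chi in the table:
  <chi_rho, chi_0> = (1/4)[1*(7)*conj(1) + 1*(2 - I)*conj(1) + 1*(1)*conj(1) + 1*(2 + I)*conj(1)]
      = (1/4)[(7) + (2 - I) + (1) + (2 + I)] = 12/4 = 3
  <chi_rho, chi_1> = (1/4)[1*(7)*conj(1) + 1*(2 - I)*conj(I) + 1*(1)*conj(-1) + 1*(2 + I)*conj(-I)]
      = (1/4)[(7) + (-1 - 2*I) + (-1) + (-1 + 2*I)] = 4/4 = 1
  <chi_rho, chi_2> = (1/4)[1*(7)*conj(1) + 1*(2 - I)*conj(-1) + 1*(1)*conj(1) + 1*(2 + I)*conj(-1)]
      = (1/4)[(7) + (-2 + I) + (1) + (-2 - I)] = 4/4 = 1
  <chi_rho, chi_3> = (1/4)[1*(7)*conj(1) + 1*(2 - I)*conj(-I) + 1*(1)*conj(-1) + 1*(2 + I)*conj(I)]
      = (1/4)[(7) + (1 + 2*I) + (-1) + (1 - 2*I)] = 8/4 = 2
(Exp terms are combined using exp(i*s)*conj(exp(i*t)) = exp(i*(s-t)), and sums of them are collapsed using the identity that for every m > 1 the m distinct m-th roots of unity sum to 0, e.g. 1 + exp(2*I*pi/3) + exp(-2*I*pi/3) = 0.)
Dimension check: dim(rho) = sum (mult * dim) = 3*1 + 1*1 + 1*1 + 2*1 = 7 = chi_rho(e) = 7.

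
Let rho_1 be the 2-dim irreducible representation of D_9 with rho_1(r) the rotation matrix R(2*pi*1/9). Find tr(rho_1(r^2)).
chi_{rho_1}(r^2) = 2*cos(2*pi*1*2/9) = 2*cos(4*pi/9)

Proof sketch: rho_1(r^2) is rotation by angle 2*pi*1*2/9, whose trace is 2*cos(2*pi*1*2/9) = 2*cos(4*pi/9).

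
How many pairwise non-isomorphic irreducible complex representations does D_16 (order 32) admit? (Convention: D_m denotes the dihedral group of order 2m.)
11

Proof sketch: The number of irreducible complex representations of a finite group equals its number of conjugacy classes. D_16 has 11 conjugacy classes (n/2 + 3 for n even), so D_16 (order 32) has exactly 11 irreducible complex representations.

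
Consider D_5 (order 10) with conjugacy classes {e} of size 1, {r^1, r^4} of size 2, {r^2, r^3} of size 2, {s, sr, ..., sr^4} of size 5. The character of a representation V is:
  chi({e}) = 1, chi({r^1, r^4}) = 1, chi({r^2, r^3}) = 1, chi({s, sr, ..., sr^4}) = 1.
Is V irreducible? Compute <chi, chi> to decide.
Irreducible: <chi, chi> = 1.

<chi, chi> = (1/|G|) sum_C |C| * |chi(C)|^2 = (1/10)[1*|1|^2 + 2*|1|^2 + 2*|1|^2 + 5*|1|^2]
  = (1/10)[(1) + (2) + (2) + (5)] = 10/10 = 1.
A character is irreducible iff <chi, chi> = 1, so this representation is irreducible.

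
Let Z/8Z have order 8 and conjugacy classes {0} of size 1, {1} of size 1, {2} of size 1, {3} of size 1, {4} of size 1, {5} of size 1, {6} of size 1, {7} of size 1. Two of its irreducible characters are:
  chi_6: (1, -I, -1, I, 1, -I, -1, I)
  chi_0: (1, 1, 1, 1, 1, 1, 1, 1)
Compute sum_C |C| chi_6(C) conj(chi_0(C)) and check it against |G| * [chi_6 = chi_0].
Sum = 0; so <chi_6, chi_0> = 0 (distinct irreducibles are orthogonal).

Working: Compute term by term over conjugacy classes (|C| * chi_6(C) * conj(chi_0(C))):
  1*(1)*conj(1) + 1*(-I)*conj(1) + 1*(-1)*conj(1) + 1*(I)*conj(1) + 1*(1)*conj(1) + 1*(-I)*conj(1) + 1*(-1)*conj(1) + 1*(I)*conj(1)
  = (1) + (-I) + (-1) + (I) + (1) + (-I) + (-1) + (I)
  = 0.
(Exp terms are combined using exp(i*s)*conj(exp(i*t)) = exp(i*(s-t)), and sums of them are collapsed using the identity that for every m > 1 the m distinct m-th roots of unity sum to 0, e.g. 1 + exp(2*I*pi/3) + exp(-2*I*pi/3) = 0.)
Dividing by |G| = 8 gives 0/8 = 0, matching the row-orthogonality relation <chi_6, chi_0> = [chi_6 = chi_0].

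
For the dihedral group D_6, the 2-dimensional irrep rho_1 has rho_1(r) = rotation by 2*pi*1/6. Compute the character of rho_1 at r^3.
chi_{rho_1}(r^3) = 2*cos(2*pi*1*3/6) = -2

Why: rho_1(r^3) is rotation by angle 2*pi*1*3/6, whose trace is 2*cos(2*pi*1*3/6) = -2.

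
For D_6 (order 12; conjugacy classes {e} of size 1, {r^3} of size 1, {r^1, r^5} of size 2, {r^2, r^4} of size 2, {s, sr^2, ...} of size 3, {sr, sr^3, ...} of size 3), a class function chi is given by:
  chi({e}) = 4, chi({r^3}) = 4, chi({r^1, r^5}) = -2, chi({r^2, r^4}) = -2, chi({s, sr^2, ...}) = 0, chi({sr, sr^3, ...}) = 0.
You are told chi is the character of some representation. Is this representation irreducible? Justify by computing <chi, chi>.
Not irreducible (reducible): <chi, chi> = 4 > 1.

Working: <chi, chi> = (1/|G|) sum_C |C| * |chi(C)|^2 = (1/12)[1*|4|^2 + 1*|4|^2 + 2*|-2|^2 + 2*|-2|^2 + 3*|0|^2 + 3*|0|^2]
  = (1/12)[(16) + (16) + (8) + (8) + (0) + (0)] = 48/12 = 4.
A character is irreducible iff <chi, chi> = 1, so this representation is reducible.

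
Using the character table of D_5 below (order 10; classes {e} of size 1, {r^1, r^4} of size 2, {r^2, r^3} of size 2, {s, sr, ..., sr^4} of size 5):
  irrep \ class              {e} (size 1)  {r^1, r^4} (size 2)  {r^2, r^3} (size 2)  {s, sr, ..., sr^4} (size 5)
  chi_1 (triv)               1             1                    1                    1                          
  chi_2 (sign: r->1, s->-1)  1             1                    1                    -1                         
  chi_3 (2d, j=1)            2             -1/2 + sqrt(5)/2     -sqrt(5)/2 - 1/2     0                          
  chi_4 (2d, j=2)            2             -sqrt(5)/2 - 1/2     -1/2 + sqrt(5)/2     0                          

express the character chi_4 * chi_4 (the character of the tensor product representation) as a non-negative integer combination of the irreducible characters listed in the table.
chi_4 tensor chi_4 = chi_1 + chi_2 + chi_3 (all other irreducibles have multiplicity 0).

Reasoning: The character of a tensor product is the pointwise product (chi_4 * chi_4)(C) = chi_4(C) * chi_4(C):
  {e}: (2)*(2), {r^1, r^4}: (-sqrt(5)/2 - 1/2)*(-sqrt(5)/2 - 1/2), {r^2, r^3}: (-1/2 + sqrt(5)/2)*(-1/2 + sqrt(5)/2), {s, sr, ..., sr^4}: (0)*(0)
so (chi_4 * chi_4) takes values
  {e} -> 4, {r^1, r^4} -> sqrt(5)/2 + 3/2, {r^2, r^3} -> 3/2 - sqrt(5)/2, {s, sr, ..., sr^4} -> 0.
Now take the inner product of this character with each irreducible chi from the table, <chi_4*chi_4, chi> = (1/10) sum_C |C| (chi_4*chi_4)(C) conj(chi(C)):
  <chi_4*chi_4, chi_1> = (1/10)[1*(4)*conj(1) + 2*(sqrt(5)/2 + 3/2)*conj(1) + 2*(3/2 - sqrt(5)/2)*conj(1) + 5*(0)*conj(1)]
      = (1/10)[(4) + (sqrt(5) + 3) + (3 - sqrt(5)) + (0)] = 10/10 = 1
  <chi_4*chi_4, chi_2> = (1/10)[1*(4)*conj(1) + 2*(sqrt(5)/2 + 3/2)*conj(1) + 2*(3/2 - sqrt(5)/2)*conj(1) + 5*(0)*conj(-1)]
      = (1/10)[(4) + (sqrt(5) + 3) + (3 - sqrt(5)) + (0)] = 10/10 = 1
  <chi_4*chi_4, chi_3> = (1/10)[1*(4)*conj(2) + 2*(sqrt(5)/2 + 3/2)*conj(-1/2 + sqrt(5)/2) + 2*(3/2 - sqrt(5)/2)*conj(-sqrt(5)/2 - 1/2) + 5*(0)*conj(0)]
      = (1/10)[(8) + (1 + sqrt(5)) + (1 - sqrt(5)) + (0)] = 10/10 = 1
  <chi_4*chi_4, chi_4> = (1/10)[1*(4)*conj(2) + 2*(sqrt(5)/2 + 3/2)*conj(-sqrt(5)/2 - 1/2) + 2*(3/2 - sqrt(5)/2)*conj(-1/2 + sqrt(5)/2) + 5*(0)*conj(0)]
      = (1/10)[(8) + (-2*sqrt(5) - 4) + (-4 + 2*sqrt(5)) + (0)] = 0/10 = 0
Hence the multiplicities are chi_1: 1, chi_2: 1, chi_3: 1. Dimension check: dim(chi_4)*dim(chi_4) = 2*2 = 4 and sum (mult * dim) = 1*1 + 1*1 + 1*2 = 4.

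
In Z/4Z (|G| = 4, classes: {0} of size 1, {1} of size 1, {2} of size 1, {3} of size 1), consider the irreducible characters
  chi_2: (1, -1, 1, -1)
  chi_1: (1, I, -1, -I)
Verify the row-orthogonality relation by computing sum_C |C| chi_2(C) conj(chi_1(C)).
Sum = 0; so <chi_2, chi_1> = 0 (distinct irreducibles are orthogonal).

Working: Compute term by term over conjugacy classes (|C| * chi_2(C) * conj(chi_1(C))):
  1*(1)*conj(1) + 1*(-1)*conj(I) + 1*(1)*conj(-1) + 1*(-1)*conj(-I)
  = (1) + (I) + (-1) + (-I)
  = 0.
(Exp terms are combined using exp(i*s)*conj(exp(i*t)) = exp(i*(s-t)), and sums of them are collapsed using the identity that for every m > 1 the m distinct m-th roots of unity sum to 0, e.g. 1 + exp(2*I*pi/3) + exp(-2*I*pi/3) = 0.)
Dividing by |G| = 4 gives 0/4 = 0, matching the row-orthogonality relation <chi_2, chi_1> = [chi_2 = chi_1].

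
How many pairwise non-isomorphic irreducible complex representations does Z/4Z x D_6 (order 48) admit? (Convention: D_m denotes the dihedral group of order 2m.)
24

Details: The number of irreducible complex representations of a finite group equals its number of conjugacy classes. For a direct product, #classes(G x H) = #classes(G) * #classes(H). Z/4Z has 4 classes (abelian), D_6 has 6 classes, so 4 * 6 = 24, so Z/4Z x D_6 (order 48) has exactly 24 irreducible complex representations.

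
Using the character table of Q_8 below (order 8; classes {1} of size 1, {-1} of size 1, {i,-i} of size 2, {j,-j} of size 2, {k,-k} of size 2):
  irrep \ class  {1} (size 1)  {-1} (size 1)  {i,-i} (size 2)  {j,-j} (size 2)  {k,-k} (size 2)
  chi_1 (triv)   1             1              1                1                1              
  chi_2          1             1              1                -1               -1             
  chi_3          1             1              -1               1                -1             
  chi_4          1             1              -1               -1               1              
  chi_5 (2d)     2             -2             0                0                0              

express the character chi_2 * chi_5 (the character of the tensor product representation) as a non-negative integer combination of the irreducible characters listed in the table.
chi_2 tensor chi_5 = chi_5 (all other irreducibles have multiplicity 0).

Justification: The character of a tensor product is the pointwise product (chi_2 * chi_5)(C) = chi_2(C) * chi_5(C):
  {1}: (1)*(2), {-1}: (1)*(-2), {i,-i}: (1)*(0), {j,-j}: (-1)*(0), {k,-k}: (-1)*(0)
so (chi_2 * chi_5) takes values
  {1} -> 2, {-1} -> -2, {i,-i} -> 0, {j,-j} -> 0, {k,-k} -> 0.
Now take the inner product of this character with each irreducible chi from the table, <chi_2*chi_5, chi> = (1/8) sum_C |C| (chi_2*chi_5)(C) conj(chi(C)):
  <chi_2*chi_5, chi_1> = (1/8)[1*(2)*conj(1) + 1*(-2)*conj(1) + 2*(0)*conj(1) + 2*(0)*conj(1) + 2*(0)*conj(1)]
      = (1/8)[(2) + (-2) + (0) + (0) + (0)] = 0/8 = 0
  <chi_2*chi_5, chi_2> = (1/8)[1*(2)*conj(1) + 1*(-2)*conj(1) + 2*(0)*conj(1) + 2*(0)*conj(-1) + 2*(0)*conj(-1)]
      = (1/8)[(2) + (-2) + (0) + (0) + (0)] = 0/8 = 0
  <chi_2*chi_5, chi_3> = (1/8)[1*(2)*conj(1) + 1*(-2)*conj(1) + 2*(0)*conj(-1) + 2*(0)*conj(1) + 2*(0)*conj(-1)]
      = (1/8)[(2) + (-2) + (0) + (0) + (0)] = 0/8 = 0
  <chi_2*chi_5, chi_4> = (1/8)[1*(2)*conj(1) + 1*(-2)*conj(1) + 2*(0)*conj(-1) + 2*(0)*conj(-1) + 2*(0)*conj(1)]
      = (1/8)[(2) + (-2) + (0) + (0) + (0)] = 0/8 = 0
  <chi_2*chi_5, chi_5> = (1/8)[1*(2)*conj(2) + 1*(-2)*conj(-2) + 2*(0)*conj(0) + 2*(0)*conj(0) + 2*(0)*conj(0)]
      = (1/8)[(4) + (4) + (0) + (0) + (0)] = 8/8 = 1
Hence the multiplicities are chi_5: 1. Dimension check: dim(chi_2)*dim(chi_5) = 1*2 = 2 and sum (mult * dim) = 1*2 = 2.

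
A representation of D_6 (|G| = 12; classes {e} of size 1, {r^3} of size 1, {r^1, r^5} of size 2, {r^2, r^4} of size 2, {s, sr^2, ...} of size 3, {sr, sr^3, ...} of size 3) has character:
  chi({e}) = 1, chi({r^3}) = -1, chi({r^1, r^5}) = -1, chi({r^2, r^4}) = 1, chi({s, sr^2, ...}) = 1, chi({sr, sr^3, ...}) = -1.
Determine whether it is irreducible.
Irreducible: <chi, chi> = 1.

Argument: <chi, chi> = (1/|G|) sum_C |C| * |chi(C)|^2 = (1/12)[1*|1|^2 + 1*|-1|^2 + 2*|-1|^2 + 2*|1|^2 + 3*|1|^2 + 3*|-1|^2]
  = (1/12)[(1) + (1) + (2) + (2) + (3) + (3)] = 12/12 = 1.
A character is irreducible iff <chi, chi> = 1, so this representation is irreducible.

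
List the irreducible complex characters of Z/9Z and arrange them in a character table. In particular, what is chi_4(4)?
Character table of Z/9Z (irreps indexed chi_0,...,chi_8 with chi_k(m) = zeta_9^(k*m), zeta_9 = exp(2*pi*i/9)):
  irrep \ class  {0} (size 1)  {1} (size 1)    {2} (size 1)    {3} (size 1)    {4} (size 1)    {5} (size 1)    {6} (size 1)    {7} (size 1)    {8} (size 1)  
  chi_0          1             1               1               1               1               1               1               1               1             
  chi_1          1             exp(2*I*pi/9)   exp(4*I*pi/9)   exp(2*I*pi/3)   exp(8*I*pi/9)   exp(-8*I*pi/9)  exp(-2*I*pi/3)  exp(-4*I*pi/9)  exp(-2*I*pi/9)
  chi_2          1             exp(4*I*pi/9)   exp(8*I*pi/9)   exp(-2*I*pi/3)  exp(-2*I*pi/9)  exp(2*I*pi/9)   exp(2*I*pi/3)   exp(-8*I*pi/9)  exp(-4*I*pi/9)
  chi_3          1             exp(2*I*pi/3)   exp(-2*I*pi/3)  1               exp(2*I*pi/3)   exp(-2*I*pi/3)  1               exp(2*I*pi/3)   exp(-2*I*pi/3)
  chi_4          1             exp(8*I*pi/9)   exp(-2*I*pi/9)  exp(2*I*pi/3)   exp(-4*I*pi/9)  exp(4*I*pi/9)   exp(-2*I*pi/3)  exp(2*I*pi/9)   exp(-8*I*pi/9)
  chi_5          1             exp(-8*I*pi/9)  exp(2*I*pi/9)   exp(-2*I*pi/3)  exp(4*I*pi/9)   exp(-4*I*pi/9)  exp(2*I*pi/3)   exp(-2*I*pi/9)  exp(8*I*pi/9) 
  chi_6          1             exp(-2*I*pi/3)  exp(2*I*pi/3)   1               exp(-2*I*pi/3)  exp(2*I*pi/3)   1               exp(-2*I*pi/3)  exp(2*I*pi/3) 
  chi_7          1             exp(-4*I*pi/9)  exp(-8*I*pi/9)  exp(2*I*pi/3)   exp(2*I*pi/9)   exp(-2*I*pi/9)  exp(-2*I*pi/3)  exp(8*I*pi/9)   exp(4*I*pi/9) 
  chi_8          1             exp(-2*I*pi/9)  exp(-4*I*pi/9)  exp(-2*I*pi/3)  exp(-8*I*pi/9)  exp(8*I*pi/9)   exp(2*I*pi/3)   exp(4*I*pi/9)   exp(2*I*pi/9) 

Spot check: chi_4(4) = zeta_9^(4*4) = zeta_9^16 = exp(-4*I*pi/9).

Proof sketch: Z/9Z is abelian, so all 9 irreducible complex representations are 1-dimensional. They are given by chi_k(m) = zeta_9^(k*m) for k = 0,...,8. Row orthogonality: sum_m chi_k(m) conj(chi_l(m)) = 9 * [k = l].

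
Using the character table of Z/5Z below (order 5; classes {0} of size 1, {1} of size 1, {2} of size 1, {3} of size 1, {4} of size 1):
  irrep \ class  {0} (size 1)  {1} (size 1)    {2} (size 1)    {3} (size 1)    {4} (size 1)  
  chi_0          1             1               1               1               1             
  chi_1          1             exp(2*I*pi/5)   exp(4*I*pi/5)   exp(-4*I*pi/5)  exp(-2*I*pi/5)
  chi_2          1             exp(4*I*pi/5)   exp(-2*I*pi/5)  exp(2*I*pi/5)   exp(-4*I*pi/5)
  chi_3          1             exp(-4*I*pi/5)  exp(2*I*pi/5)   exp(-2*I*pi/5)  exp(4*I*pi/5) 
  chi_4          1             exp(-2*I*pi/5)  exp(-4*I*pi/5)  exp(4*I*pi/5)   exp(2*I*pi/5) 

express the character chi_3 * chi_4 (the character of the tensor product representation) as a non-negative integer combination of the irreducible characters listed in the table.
chi_3 tensor chi_4 = chi_2 (all other irreducibles have multiplicity 0).

Justification: The character of a tensor product is the pointwise product (chi_3 * chi_4)(C) = chi_3(C) * chi_4(C):
  {0}: (1)*(1), {1}: (exp(-4*I*pi/5))*(exp(-2*I*pi/5)), {2}: (exp(2*I*pi/5))*(exp(-4*I*pi/5)), {3}: (exp(-2*I*pi/5))*(exp(4*I*pi/5)), {4}: (exp(4*I*pi/5))*(exp(2*I*pi/5))
so (chi_3 * chi_4) takes values
  {0} -> 1, {1} -> exp(4*I*pi/5), {2} -> exp(-2*I*pi/5), {3} -> exp(2*I*pi/5), {4} -> exp(-4*I*pi/5).
Now take the inner product of this character with each irreducible chi from the table, <chi_3*chi_4, chi> = (1/5) sum_C |C| (chi_3*chi_4)(C) conj(chi(C)):
  <chi_3*chi_4, chi_0> = (1/5)[1*(1)*conj(1) + 1*(exp(4*I*pi/5))*conj(1) + 1*(exp(-2*I*pi/5))*conj(1) + 1*(exp(2*I*pi/5))*conj(1) + 1*(exp(-4*I*pi/5))*conj(1)]
      = (1/5)[(1) + (exp(4*I*pi/5)) + (exp(-2*I*pi/5)) + (exp(2*I*pi/5)) + (exp(-4*I*pi/5))] = 0/5 = 0
  <chi_3*chi_4, chi_1> = (1/5)[1*(1)*conj(1) + 1*(exp(4*I*pi/5))*conj(exp(2*I*pi/5)) + 1*(exp(-2*I*pi/5))*conj(exp(4*I*pi/5)) + 1*(exp(2*I*pi/5))*conj(exp(-4*I*pi/5)) + 1*(exp(-4*I*pi/5))*conj(exp(-2*I*pi/5))]
      = (1/5)[(1) + (exp(2*I*pi/5)) + (exp(4*I*pi/5)) + (exp(-4*I*pi/5)) + (exp(-2*I*pi/5))] = 0/5 = 0
  <chi_3*chi_4, chi_2> = (1/5)[1*(1)*conj(1) + 1*(exp(4*I*pi/5))*conj(exp(4*I*pi/5)) + 1*(exp(-2*I*pi/5))*conj(exp(-2*I*pi/5)) + 1*(exp(2*I*pi/5))*conj(exp(2*I*pi/5)) + 1*(exp(-4*I*pi/5))*conj(exp(-4*I*pi/5))]
      = (1/5)[(1) + (1) + (1) + (1) + (1)] = 5/5 = 1
  <chi_3*chi_4, chi_3> = (1/5)[1*(1)*conj(1) + 1*(exp(4*I*pi/5))*conj(exp(-4*I*pi/5)) + 1*(exp(-2*I*pi/5))*conj(exp(2*I*pi/5)) + 1*(exp(2*I*pi/5))*conj(exp(-2*I*pi/5)) + 1*(exp(-4*I*pi/5))*conj(exp(4*I*pi/5))]
      = (1/5)[(1) + (exp(-2*I*pi/5)) + (exp(-4*I*pi/5)) + (exp(4*I*pi/5)) + (exp(2*I*pi/5))] = 0/5 = 0
  <chi_3*chi_4, chi_4> = (1/5)[1*(1)*conj(1) + 1*(exp(4*I*pi/5))*conj(exp(-2*I*pi/5)) + 1*(exp(-2*I*pi/5))*conj(exp(-4*I*pi/5)) + 1*(exp(2*I*pi/5))*conj(exp(4*I*pi/5)) + 1*(exp(-4*I*pi/5))*conj(exp(2*I*pi/5))]
      = (1/5)[(1) + (exp(-4*I*pi/5)) + (exp(2*I*pi/5)) + (exp(-2*I*pi/5)) + (exp(4*I*pi/5))] = 0/5 = 0
(Exp terms are combined using exp(i*s)*conj(exp(i*t)) = exp(i*(s-t)), and sums of them are collapsed using the identity that for every m > 1 the m distinct m-th roots of unity sum to 0, e.g. 1 + exp(2*I*pi/3) + exp(-2*I*pi/3) = 0.)
Hence the multiplicities are chi_2: 1. Dimension check: dim(chi_3)*dim(chi_4) = 1*1 = 1 and sum (mult * dim) = 1*1 = 1.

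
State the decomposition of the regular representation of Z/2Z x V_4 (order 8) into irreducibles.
Each irreducible V_i of dimension d_i appears with multiplicity d_i, i.e. rho_reg = (direct sum over all irreducibles V_i) d_i V_i. The irreducible dimensions for Z/2Z x V_4 are 1, 1, 1, 1, 1, 1, 1, 1: 8 irreducibles of dimension 1, each with multiplicity 1. Total dimension 8*1*1 = 8 = |G|.

Argument: General theorem: in the regular representation of a finite group G, each irreducible appears with multiplicity equal to its dimension. Check: dim(rho_reg) = sum d_i^2 = 1 + 1 + 1 + 1 + 1 + 1 + 1 + 1 = 8 = |G|.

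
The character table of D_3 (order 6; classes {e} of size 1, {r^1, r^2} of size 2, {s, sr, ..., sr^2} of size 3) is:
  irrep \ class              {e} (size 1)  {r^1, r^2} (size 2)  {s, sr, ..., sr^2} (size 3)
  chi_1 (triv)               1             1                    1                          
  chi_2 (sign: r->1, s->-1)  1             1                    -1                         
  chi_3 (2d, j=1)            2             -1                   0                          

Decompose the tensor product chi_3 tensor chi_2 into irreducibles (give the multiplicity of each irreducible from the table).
chi_3 tensor chi_2 = chi_3 (all other irreducibles have multiplicity 0).

Why: The character of a tensor product is the pointwise product (chi_3 * chi_2)(C) = chi_3(C) * chi_2(C):
  {e}: (2)*(1), {r^1, r^2}: (-1)*(1), {s, sr, ..., sr^2}: (0)*(-1)
so (chi_3 * chi_2) takes values
  {e} -> 2, {r^1, r^2} -> -1, {s, sr, ..., sr^2} -> 0.
Now take the inner product of this character with each irreducible chi from the table, <chi_3*chi_2, chi> = (1/6) sum_C |C| (chi_3*chi_2)(C) conj(chi(C)):
  <chi_3*chi_2, chi_1> = (1/6)[1*(2)*conj(1) + 2*(-1)*conj(1) + 3*(0)*conj(1)]
      = (1/6)[(2) + (-2) + (0)] = 0/6 = 0
  <chi_3*chi_2, chi_2> = (1/6)[1*(2)*conj(1) + 2*(-1)*conj(1) + 3*(0)*conj(-1)]
      = (1/6)[(2) + (-2) + (0)] = 0/6 = 0
  <chi_3*chi_2, chi_3> = (1/6)[1*(2)*conj(2) + 2*(-1)*conj(-1) + 3*(0)*conj(0)]
      = (1/6)[(4) + (2) + (0)] = 6/6 = 1
Hence the multiplicities are chi_3: 1. Dimension check: dim(chi_3)*dim(chi_2) = 2*1 = 2 and sum (mult * dim) = 1*2 = 2.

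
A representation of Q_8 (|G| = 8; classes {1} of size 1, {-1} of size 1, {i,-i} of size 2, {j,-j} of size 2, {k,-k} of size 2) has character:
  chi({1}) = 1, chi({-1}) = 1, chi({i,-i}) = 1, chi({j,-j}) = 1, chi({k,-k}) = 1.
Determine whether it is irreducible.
Irreducible: <chi, chi> = 1.

Why: <chi, chi> = (1/|G|) sum_C |C| * |chi(C)|^2 = (1/8)[1*|1|^2 + 1*|1|^2 + 2*|1|^2 + 2*|1|^2 + 2*|1|^2]
  = (1/8)[(1) + (1) + (2) + (2) + (2)] = 8/8 = 1.
A character is irreducible iff <chi, chi> = 1, so this representation is irreducible.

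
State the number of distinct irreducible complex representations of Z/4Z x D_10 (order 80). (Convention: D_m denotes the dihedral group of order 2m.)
32

Details: The number of irreducible complex representations of a finite group equals its number of conjugacy classes. For a direct product, #classes(G x H) = #classes(G) * #classes(H). Z/4Z has 4 classes (abelian), D_10 has 8 classes, so 4 * 8 = 32, so Z/4Z x D_10 (order 80) has exactly 32 irreducible complex representations.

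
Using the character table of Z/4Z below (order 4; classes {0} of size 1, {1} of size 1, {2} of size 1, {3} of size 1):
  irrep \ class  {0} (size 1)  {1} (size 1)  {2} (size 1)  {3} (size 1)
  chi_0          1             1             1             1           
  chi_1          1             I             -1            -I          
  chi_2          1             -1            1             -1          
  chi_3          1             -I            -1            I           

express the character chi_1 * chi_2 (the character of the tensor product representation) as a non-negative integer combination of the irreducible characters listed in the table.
chi_1 tensor chi_2 = chi_3 (all other irreducibles have multiplicity 0).

Proof sketch: The character of a tensor product is the pointwise product (chi_1 * chi_2)(C) = chi_1(C) * chi_2(C):
  {0}: (1)*(1), {1}: (I)*(-1), {2}: (-1)*(1), {3}: (-I)*(-1)
so (chi_1 * chi_2) takes values
  {0} -> 1, {1} -> -I, {2} -> -1, {3} -> I.
Now take the inner product of this character with each irreducible chi from the table, <chi_1*chi_2, chi> = (1/4) sum_C |C| (chi_1*chi_2)(C) conj(chi(C)):
  <chi_1*chi_2, chi_0> = (1/4)[1*(1)*conj(1) + 1*(-I)*conj(1) + 1*(-1)*conj(1) + 1*(I)*conj(1)]
      = (1/4)[(1) + (-I) + (-1) + (I)] = 0/4 = 0
  <chi_1*chi_2, chi_1> = (1/4)[1*(1)*conj(1) + 1*(-I)*conj(I) + 1*(-1)*conj(-1) + 1*(I)*conj(-I)]
      = (1/4)[(1) + (-1) + (1) + (-1)] = 0/4 = 0
  <chi_1*chi_2, chi_2> = (1/4)[1*(1)*conj(1) + 1*(-I)*conj(-1) + 1*(-1)*conj(1) + 1*(I)*conj(-1)]
      = (1/4)[(1) + (I) + (-1) + (-I)] = 0/4 = 0
  <chi_1*chi_2, chi_3> = (1/4)[1*(1)*conj(1) + 1*(-I)*conj(-I) + 1*(-1)*conj(-1) + 1*(I)*conj(I)]
      = (1/4)[(1) + (1) + (1) + (1)] = 4/4 = 1
(Exp terms are combined using exp(i*s)*conj(exp(i*t)) = exp(i*(s-t)), and sums of them are collapsed using the identity that for every m > 1 the m distinct m-th roots of unity sum to 0, e.g. 1 + exp(2*I*pi/3) + exp(-2*I*pi/3) = 0.)
Hence the multiplicities are chi_3: 1. Dimension check: dim(chi_1)*dim(chi_2) = 1*1 = 1 and sum (mult * dim) = 1*1 = 1.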